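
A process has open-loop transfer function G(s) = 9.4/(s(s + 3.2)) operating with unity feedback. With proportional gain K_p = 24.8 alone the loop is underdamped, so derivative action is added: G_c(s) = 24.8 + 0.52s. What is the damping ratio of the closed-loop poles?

ζ = 0.265

Forward path: (24.8 + 0.52s)·9.4/(s(s+3.2)). The closed-loop characteristic equation is s² + (3.2 + 9.4·0.52)s + 9.4·24.8 = 0.
That is s² + 8.088s + 233.1 = 0, so ω_n = 15.27 rad/s and ζ = 8.088/(2·15.27) = 0.2649.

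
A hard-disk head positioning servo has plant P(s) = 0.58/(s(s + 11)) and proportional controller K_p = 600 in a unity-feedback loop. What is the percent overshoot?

37.9%

Closed-loop characteristic equation: s² + 11s + 348 = 0, so ω_n = 18.65 rad/s and ζ = 11/(2·18.65) = 0.2948.
%OS = 100·exp(−πζ/√(1−ζ²)) = 100·exp(−π·0.2948/√0.9131) = 37.9%.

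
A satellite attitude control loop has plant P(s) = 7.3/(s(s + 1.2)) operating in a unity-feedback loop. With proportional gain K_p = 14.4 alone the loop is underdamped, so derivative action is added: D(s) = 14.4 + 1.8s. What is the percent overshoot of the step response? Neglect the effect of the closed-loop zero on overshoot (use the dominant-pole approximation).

4.63%

Forward path: (14.4 + 1.8s)·7.3/(s(s+1.2)). The closed-loop characteristic equation is s² + (1.2 + 7.3·1.8)s + 7.3·14.4 = 0.
That is s² + 14.34s + 105.1 = 0, so ω_n = 10.25 rad/s and ζ = 14.34/(2·10.25) = 0.6993.
%OS = 100·exp(−πζ/√(1−ζ²)) = 4.63%.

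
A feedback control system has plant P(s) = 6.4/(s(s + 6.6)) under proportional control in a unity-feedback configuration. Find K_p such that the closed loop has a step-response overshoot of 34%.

K_p = 16.1

From %OS = 100·exp(−πζ/√(1−ζ²)) = 34%, ζ = −ln(0.34)/√(π²+ln²(0.34)) = 0.3248.
Characteristic equation s² + 6.6s + 6.4K_p = 0 gives ζ = 6.6/(2√(6.4K_p)).
Setting ζ = 0.3248: √(6.4K_p) = 6.6/(2·0.3248) = 10.16, so K_p = 103.2/6.4 = 16.1.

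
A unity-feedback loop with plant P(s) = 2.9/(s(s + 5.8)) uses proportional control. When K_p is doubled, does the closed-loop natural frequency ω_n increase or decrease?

increase

ω_n = √(2.9·K_p), which grows with K_p.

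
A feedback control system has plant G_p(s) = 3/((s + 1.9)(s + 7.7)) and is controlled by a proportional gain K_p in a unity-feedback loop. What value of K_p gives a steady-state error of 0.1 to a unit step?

The loop is type 0, so e_ss(step) = 1/(1 + K_pos) with K_pos = K_p·G_p(0).
G_p(0) = 0.2051. Require 1/(1 + K_p·0.2051) = 0.1, so 1 + 0.2051·K_p = 10.
K_p = (10 − 1)/0.2051 = 43.9.

K_p = 43.9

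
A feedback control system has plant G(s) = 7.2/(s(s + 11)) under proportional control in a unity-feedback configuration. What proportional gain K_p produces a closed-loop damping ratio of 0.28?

Closed-loop characteristic equation: s² + 11s + K_p·7.2 = 0.
So ω_n = √(7.2K_p) and 2ζω_n = 11, giving ζ = 11/(2√(7.2K_p)).
Setting ζ = 0.28: √(7.2K_p) = 11/(2·0.28) = 19.64, so K_p = 385.8/7.2 = 53.6.

K_p = 53.6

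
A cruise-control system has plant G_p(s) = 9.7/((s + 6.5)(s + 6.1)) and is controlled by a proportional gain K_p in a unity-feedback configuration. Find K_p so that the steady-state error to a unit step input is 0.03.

For a type-0 loop with proportional control, e_ss = 1/(1 + K_p·G_p(0)).
G_p(0) = 0.2446. Require 1/(1 + K_p·0.2446) = 0.03, so 1 + 0.2446·K_p = 33.33.
K_p = (33.33 − 1)/0.2446 = 132.

K_p = 132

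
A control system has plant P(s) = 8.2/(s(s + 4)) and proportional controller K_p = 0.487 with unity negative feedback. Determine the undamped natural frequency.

1 + K_p·P(s) = 0 gives s² + 4s + 3.993 = 0.
So ω_n² = 3.993 ⇒ ω_n = 1.998 rad/s, and ζ = 4/(2ω_n) = 1.

ω_n = 2 rad/s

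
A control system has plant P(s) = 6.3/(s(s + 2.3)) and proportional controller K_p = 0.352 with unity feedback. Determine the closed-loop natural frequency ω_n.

ω_n = 1.49 rad/s

The closed-loop denominator is s(s+2.3) + 0.352·6.3 = s² + 2.3s + 2.218.
Matching s² + 2ζω_n s + ω_n²: ω_n = √2.218 = 1.489 rad/s and 2ζω_n = 2.3, so ζ = 2.3/(2·1.489) = 0.772.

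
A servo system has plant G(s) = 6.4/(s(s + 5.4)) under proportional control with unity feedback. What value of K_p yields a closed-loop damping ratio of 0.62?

Closed-loop characteristic equation: s² + 5.4s + K_p·6.4 = 0.
So ω_n = √(6.4K_p) and 2ζω_n = 5.4, giving ζ = 5.4/(2√(6.4K_p)).
Setting ζ = 0.62: √(6.4K_p) = 5.4/(2·0.62) = 4.355, so K_p = 18.96/6.4 = 2.96.

K_p = 2.96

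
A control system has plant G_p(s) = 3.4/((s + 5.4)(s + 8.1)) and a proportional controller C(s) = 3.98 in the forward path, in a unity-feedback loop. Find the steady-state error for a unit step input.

0.764

The loop is type 0. Static position error constant K_pos = C(0)·G_p(0) = 3.98·0.07773 = 0.3094.
Steady-state error to a unit step: e_ss = 1/(1+K_pos) = 1/1.309 = 0.764.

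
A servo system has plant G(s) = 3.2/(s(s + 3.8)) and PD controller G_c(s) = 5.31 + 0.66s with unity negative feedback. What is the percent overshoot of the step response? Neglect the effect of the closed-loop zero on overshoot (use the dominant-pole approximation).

Forward path: (5.31 + 0.66s)·3.2/(s(s+3.8)). The closed-loop characteristic equation is s² + (3.8 + 3.2·0.66)s + 3.2·5.31 = 0.
That is s² + 5.912s + 16.99 = 0, so ω_n = 4.122 rad/s and ζ = 5.912/(2·4.122) = 0.7171.
%OS = 100·exp(−πζ/√(1−ζ²)) = 3.95%.

3.95%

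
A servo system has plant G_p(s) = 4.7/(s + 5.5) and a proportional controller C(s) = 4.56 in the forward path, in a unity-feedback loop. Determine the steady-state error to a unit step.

The loop is type 0. Static position error constant K_pos = C(0)·G_p(0) = 4.56·0.8545 = 3.897.
Steady-state error to a unit step: e_ss = 1/(1+K_pos) = 1/4.897 = 0.204.

0.204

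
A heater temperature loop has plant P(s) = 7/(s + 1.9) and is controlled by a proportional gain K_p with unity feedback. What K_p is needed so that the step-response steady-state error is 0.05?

K_p = 5.16

For a type-0 loop with proportional control, e_ss = 1/(1 + K_p·P(0)).
P(0) = 3.684. Require 1/(1 + K_p·3.684) = 0.05, so 1 + 3.684·K_p = 20.
K_p = (20 − 1)/3.684 = 5.16.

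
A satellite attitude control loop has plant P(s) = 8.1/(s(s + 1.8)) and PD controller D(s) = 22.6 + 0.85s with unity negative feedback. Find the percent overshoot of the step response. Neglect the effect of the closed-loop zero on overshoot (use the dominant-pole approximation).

Forward path: (22.6 + 0.85s)·8.1/(s(s+1.8)). The closed-loop characteristic equation is s² + (1.8 + 8.1·0.85)s + 8.1·22.6 = 0.
That is s² + 8.685s + 183.1 = 0, so ω_n = 13.53 rad/s and ζ = 8.685/(2·13.53) = 0.321.
%OS = 100·exp(−πζ/√(1−ζ²)) = 34.5%.

34.5%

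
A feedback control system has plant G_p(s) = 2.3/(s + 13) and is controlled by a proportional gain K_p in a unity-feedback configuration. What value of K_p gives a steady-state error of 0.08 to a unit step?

Steady-state error for a unit step on this type-0 loop is 1/(1 + K_p·G_p(0)).
G_p(0) = 0.1769. Require 1/(1 + K_p·0.1769) = 0.08, so 1 + 0.1769·K_p = 12.5.
K_p = (12.5 − 1)/0.1769 = 65.

K_p = 65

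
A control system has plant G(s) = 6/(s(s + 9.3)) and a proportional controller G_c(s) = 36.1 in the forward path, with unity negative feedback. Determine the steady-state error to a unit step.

The open loop G_c(s)G(s) has a pole at the origin (type 1), so the static position error constant is infinite and e_ss = 1/(1+∞) = 0.

0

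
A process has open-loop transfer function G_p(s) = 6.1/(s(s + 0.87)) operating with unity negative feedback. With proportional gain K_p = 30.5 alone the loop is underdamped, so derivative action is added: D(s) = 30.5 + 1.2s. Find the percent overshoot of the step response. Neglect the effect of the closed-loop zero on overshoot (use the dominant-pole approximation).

37.2%

Forward path: (30.5 + 1.2s)·6.1/(s(s+0.87)). The closed-loop characteristic equation is s² + (0.87 + 6.1·1.2)s + 6.1·30.5 = 0.
That is s² + 8.19s + 186 = 0, so ω_n = 13.64 rad/s and ζ = 8.19/(2·13.64) = 0.3002.
%OS = 100·exp(−πζ/√(1−ζ²)) = 37.2%.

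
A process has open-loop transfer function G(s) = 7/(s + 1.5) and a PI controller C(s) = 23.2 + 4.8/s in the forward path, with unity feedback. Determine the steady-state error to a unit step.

0

The open loop C(s)G(s) has a pole at the origin (type 1), so the static position error constant is infinite and e_ss = 1/(1+∞) = 0.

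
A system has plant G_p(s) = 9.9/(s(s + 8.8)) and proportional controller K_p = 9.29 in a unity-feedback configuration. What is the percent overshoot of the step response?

The closed-loop denominator s² + 8.8s + 91.97 gives ω_n = √91.97 = 9.59 and ζ = 8.8/(2ω_n) = 0.4588.
%OS = 100·exp(−πζ/√(1−ζ²)) = 100·exp(−π·0.4588/√0.7895) = 19.7%.

19.7%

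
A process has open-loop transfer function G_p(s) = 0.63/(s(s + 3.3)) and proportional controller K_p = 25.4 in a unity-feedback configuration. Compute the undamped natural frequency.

With unity feedback the closed-loop characteristic equation is s² + 3.3s + 25.4·0.63 = s² + 3.3s + 16 = 0.
Matching s² + 2ζω_n s + ω_n²: ω_n = √16 = 4 rad/s and 2ζω_n = 3.3, so ζ = 3.3/(2·4) = 0.412.

ω_n = 4 rad/s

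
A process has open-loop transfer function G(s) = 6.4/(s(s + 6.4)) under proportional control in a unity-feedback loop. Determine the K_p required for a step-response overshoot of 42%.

K_p = 22.6

From %OS = 100·exp(−πζ/√(1−ζ²)) = 42%, ζ = −ln(0.42)/√(π²+ln²(0.42)) = 0.2662.
Characteristic equation s² + 6.4s + 6.4K_p = 0 gives ζ = 6.4/(2√(6.4K_p)).
Setting ζ = 0.2662: √(6.4K_p) = 6.4/(2·0.2662) = 12.02, so K_p = 144.5/6.4 = 22.6.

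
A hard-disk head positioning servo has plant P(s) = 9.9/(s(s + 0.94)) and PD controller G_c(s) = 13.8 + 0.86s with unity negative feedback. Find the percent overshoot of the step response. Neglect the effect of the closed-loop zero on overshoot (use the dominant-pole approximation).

24.9%

Forward path: (13.8 + 0.86s)·9.9/(s(s+0.94)). The closed-loop characteristic equation is s² + (0.94 + 9.9·0.86)s + 9.9·13.8 = 0.
That is s² + 9.454s + 136.6 = 0, so ω_n = 11.69 rad/s and ζ = 9.454/(2·11.69) = 0.4044.
%OS = 100·exp(−πζ/√(1−ζ²)) = 24.9%.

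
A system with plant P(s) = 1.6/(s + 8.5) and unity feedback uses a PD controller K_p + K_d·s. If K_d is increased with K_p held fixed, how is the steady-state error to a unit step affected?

unchanged

K_d affects only the transient (the s-coefficient); the DC loop gain, and hence e_ss, depends only on K_p.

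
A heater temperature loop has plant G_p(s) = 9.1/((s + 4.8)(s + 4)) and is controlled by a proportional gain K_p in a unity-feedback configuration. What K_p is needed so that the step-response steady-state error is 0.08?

For a type-0 loop with proportional control, e_ss = 1/(1 + K_p·G_p(0)).
G_p(0) = 0.474. Require 1/(1 + K_p·0.474) = 0.08, so 1 + 0.474·K_p = 12.5.
K_p = (12.5 − 1)/0.474 = 24.3.

K_p = 24.3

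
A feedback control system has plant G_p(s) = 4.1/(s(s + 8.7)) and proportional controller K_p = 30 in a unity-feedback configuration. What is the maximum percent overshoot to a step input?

Closed-loop characteristic equation: s² + 8.7s + 123 = 0, so ω_n = 11.09 rad/s and ζ = 8.7/(2·11.09) = 0.3922.
%OS = 100·exp(−πζ/√(1−ζ²)) = 100·exp(−π·0.3922/√0.8462) = 26.2%.

26.2%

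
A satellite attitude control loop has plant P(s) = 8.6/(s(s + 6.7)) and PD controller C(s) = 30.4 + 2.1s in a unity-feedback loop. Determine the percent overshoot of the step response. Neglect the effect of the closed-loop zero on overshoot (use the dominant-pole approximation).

Forward path: (30.4 + 2.1s)·8.6/(s(s+6.7)). The closed-loop characteristic equation is s² + (6.7 + 8.6·2.1)s + 8.6·30.4 = 0.
That is s² + 24.76s + 261.4 = 0, so ω_n = 16.17 rad/s and ζ = 24.76/(2·16.17) = 0.7657.
%OS = 100·exp(−πζ/√(1−ζ²)) = 2.38%.

2.38%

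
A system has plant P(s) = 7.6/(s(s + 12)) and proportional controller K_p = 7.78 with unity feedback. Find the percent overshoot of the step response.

Closed-loop characteristic equation: s² + 12s + 59.13 = 0, so ω_n = 7.689 rad/s and ζ = 12/(2·7.689) = 0.7803.
%OS = 100·exp(−πζ/√(1−ζ²)) = 100·exp(−π·0.7803/√0.3912) = 1.99%.

1.99%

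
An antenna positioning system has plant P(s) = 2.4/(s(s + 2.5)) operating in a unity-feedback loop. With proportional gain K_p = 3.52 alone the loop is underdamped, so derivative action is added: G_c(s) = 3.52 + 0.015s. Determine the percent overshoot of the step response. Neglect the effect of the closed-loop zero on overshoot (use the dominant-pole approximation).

Forward path: (3.52 + 0.015s)·2.4/(s(s+2.5)). The closed-loop characteristic equation is s² + (2.5 + 2.4·0.015)s + 2.4·3.52 = 0.
That is s² + 2.536s + 8.448 = 0, so ω_n = 2.907 rad/s and ζ = 2.536/(2·2.907) = 0.4363.
%OS = 100·exp(−πζ/√(1−ζ²)) = 21.8%.

21.8%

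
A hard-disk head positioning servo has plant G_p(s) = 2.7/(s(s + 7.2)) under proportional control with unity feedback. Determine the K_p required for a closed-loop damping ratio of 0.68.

Closed-loop characteristic equation: s² + 7.2s + K_p·2.7 = 0.
So ω_n = √(2.7K_p) and 2ζω_n = 7.2, giving ζ = 7.2/(2√(2.7K_p)).
Setting ζ = 0.68: √(2.7K_p) = 7.2/(2·0.68) = 5.294, so K_p = 28.03/2.7 = 10.4.

K_p = 10.4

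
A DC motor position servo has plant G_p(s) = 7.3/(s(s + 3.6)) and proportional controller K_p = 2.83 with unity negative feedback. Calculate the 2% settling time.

T_s ≈ 2.22 s

From 1 + K_pG_p(s) = 0: s² + 3.6s + 20.66 = 0 ⇒ ω_n = 4.545, ζ = 0.396.
2% settling time T_s ≈ 4/(ζω_n) = 4/1.8 = 2.22 s.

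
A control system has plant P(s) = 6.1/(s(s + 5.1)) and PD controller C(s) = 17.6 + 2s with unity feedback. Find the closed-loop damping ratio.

Forward path: (17.6 + 2s)·6.1/(s(s+5.1)). The closed-loop characteristic equation is s² + (5.1 + 6.1·2)s + 6.1·17.6 = 0.
That is s² + 17.3s + 107.4 = 0, so ω_n = 10.36 rad/s and ζ = 17.3/(2·10.36) = 0.8348.

ζ = 0.835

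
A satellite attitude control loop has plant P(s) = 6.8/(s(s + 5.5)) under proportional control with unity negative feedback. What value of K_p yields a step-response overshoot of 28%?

From %OS = 100·exp(−πζ/√(1−ζ²)) = 28%, ζ = −ln(0.28)/√(π²+ln²(0.28)) = 0.3755.
Characteristic equation s² + 5.5s + 6.8K_p = 0 gives ζ = 5.5/(2√(6.8K_p)).
Setting ζ = 0.3755: √(6.8K_p) = 5.5/(2·0.3755) = 7.323, so K_p = 53.62/6.8 = 7.89.

K_p = 7.89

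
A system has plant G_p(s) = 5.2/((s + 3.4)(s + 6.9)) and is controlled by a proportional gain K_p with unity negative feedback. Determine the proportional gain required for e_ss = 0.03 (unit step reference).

K_p = 146

The loop is type 0, so e_ss(step) = 1/(1 + K_pos) with K_pos = K_p·G_p(0).
G_p(0) = 0.2217. Require 1/(1 + K_p·0.2217) = 0.03, so 1 + 0.2217·K_p = 33.33.
K_p = (33.33 − 1)/0.2217 = 146.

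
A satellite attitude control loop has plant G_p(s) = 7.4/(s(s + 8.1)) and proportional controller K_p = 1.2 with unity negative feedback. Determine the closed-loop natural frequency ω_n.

ω_n = 2.98 rad/s

With unity feedback the closed-loop characteristic equation is s² + 8.1s + 1.2·7.4 = s² + 8.1s + 8.88 = 0.
So ω_n² = 8.88 ⇒ ω_n = 2.98 rad/s, and ζ = 8.1/(2ω_n) = 1.36.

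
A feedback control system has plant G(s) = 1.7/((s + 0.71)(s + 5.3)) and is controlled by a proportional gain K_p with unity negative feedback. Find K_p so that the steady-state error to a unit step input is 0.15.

K_p = 12.5

For a type-0 loop with proportional control, e_ss = 1/(1 + K_p·G(0)).
G(0) = 0.4518. Require 1/(1 + K_p·0.4518) = 0.15, so 1 + 0.4518·K_p = 6.667.
K_p = (6.667 − 1)/0.4518 = 12.5.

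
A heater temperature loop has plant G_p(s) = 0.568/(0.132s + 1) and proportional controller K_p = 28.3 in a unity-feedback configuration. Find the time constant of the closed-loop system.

τ = 0.00773 s

Closed loop: T(s) = K_p·G_p/(1+K_p·G_p) = 16.07/(0.132s + 1 + 16.07), with pole at s = −(1 + 16.07)/0.132 = −129.4.
Closed-loop time constant τ = 1/129.4 = 0.00773 s.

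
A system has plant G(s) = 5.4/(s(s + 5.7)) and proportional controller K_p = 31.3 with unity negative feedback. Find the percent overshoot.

49.4%

The closed-loop denominator s² + 5.7s + 169 gives ω_n = √169 = 13 and ζ = 5.7/(2ω_n) = 0.2192.
%OS = 100·exp(−πζ/√(1−ζ²)) = 100·exp(−π·0.2192/√0.9519) = 49.4%.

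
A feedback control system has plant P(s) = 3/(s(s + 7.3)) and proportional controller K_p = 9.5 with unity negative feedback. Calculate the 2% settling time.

The closed-loop denominator s² + 7.3s + 28.5 gives ω_n = √28.5 = 5.339 and ζ = 7.3/(2ω_n) = 0.6837.
2% settling time T_s ≈ 4/(ζω_n) = 4/3.65 = 1.1 s.

T_s ≈ 1.1 s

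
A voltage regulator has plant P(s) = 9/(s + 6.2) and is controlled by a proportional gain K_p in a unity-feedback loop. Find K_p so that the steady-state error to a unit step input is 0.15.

K_p = 3.9

Steady-state error for a unit step on this type-0 loop is 1/(1 + K_p·P(0)).
P(0) = 1.452. Require 1/(1 + K_p·1.452) = 0.15, so 1 + 1.452·K_p = 6.667.
K_p = (6.667 − 1)/1.452 = 3.9.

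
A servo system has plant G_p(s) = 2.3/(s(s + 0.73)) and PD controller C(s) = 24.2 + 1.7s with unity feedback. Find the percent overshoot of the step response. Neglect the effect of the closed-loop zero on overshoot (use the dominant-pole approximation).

35.8%

Forward path: (24.2 + 1.7s)·2.3/(s(s+0.73)). The closed-loop characteristic equation is s² + (0.73 + 2.3·1.7)s + 2.3·24.2 = 0.
That is s² + 4.64s + 55.66 = 0, so ω_n = 7.461 rad/s and ζ = 4.64/(2·7.461) = 0.311.
%OS = 100·exp(−πζ/√(1−ζ²)) = 35.8%.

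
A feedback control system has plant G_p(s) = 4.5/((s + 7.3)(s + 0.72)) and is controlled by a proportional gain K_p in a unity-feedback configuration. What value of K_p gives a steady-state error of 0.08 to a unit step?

The loop is type 0, so e_ss(step) = 1/(1 + K_pos) with K_pos = K_p·G_p(0).
G_p(0) = 0.8562. Require 1/(1 + K_p·0.8562) = 0.08, so 1 + 0.8562·K_p = 12.5.
K_p = (12.5 − 1)/0.8562 = 13.4.

K_p = 13.4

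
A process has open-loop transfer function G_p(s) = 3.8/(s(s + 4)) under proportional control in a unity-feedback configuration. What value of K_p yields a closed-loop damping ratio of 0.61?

Closed-loop characteristic equation: s² + 4s + K_p·3.8 = 0.
So ω_n = √(3.8K_p) and 2ζω_n = 4, giving ζ = 4/(2√(3.8K_p)).
Setting ζ = 0.61: √(3.8K_p) = 4/(2·0.61) = 3.279, so K_p = 10.75/3.8 = 2.83.

K_p = 2.83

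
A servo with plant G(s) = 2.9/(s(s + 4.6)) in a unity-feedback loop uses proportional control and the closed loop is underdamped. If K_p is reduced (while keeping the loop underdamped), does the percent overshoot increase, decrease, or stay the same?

ζ = 4.6/(2√(2.9K_p)) rises as K_p falls; higher damping means less overshoot.

decrease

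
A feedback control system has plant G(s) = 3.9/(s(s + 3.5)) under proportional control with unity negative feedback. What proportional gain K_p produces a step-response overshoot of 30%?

K_p = 6.13

From %OS = 100·exp(−πζ/√(1−ζ²)) = 30%, ζ = −ln(0.3)/√(π²+ln²(0.3)) = 0.3579.
Characteristic equation s² + 3.5s + 3.9K_p = 0 gives ζ = 3.5/(2√(3.9K_p)).
Setting ζ = 0.3579: √(3.9K_p) = 3.5/(2·0.3579) = 4.89, so K_p = 23.91/3.9 = 6.13.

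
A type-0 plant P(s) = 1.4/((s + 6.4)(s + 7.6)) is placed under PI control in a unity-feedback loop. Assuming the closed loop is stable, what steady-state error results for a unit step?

The PI controller's integrator makes the forward path type 1, so e_ss to a step is zero.

0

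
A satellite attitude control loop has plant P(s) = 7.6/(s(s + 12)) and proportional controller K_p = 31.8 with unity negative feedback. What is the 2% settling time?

The closed-loop denominator s² + 12s + 241.7 gives ω_n = √241.7 = 15.55 and ζ = 12/(2ω_n) = 0.3859.
2% settling time T_s ≈ 4/(ζω_n) = 4/6 = 0.667 s.

T_s ≈ 0.667 s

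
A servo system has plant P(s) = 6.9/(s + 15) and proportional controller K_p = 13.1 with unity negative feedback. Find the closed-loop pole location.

Closed-loop transfer function: T(s) = K_p·P(s)/(1 + K_p·P(s)) = 90.39/(s + 15 + 90.39) = 90.39/(s + 105.4).
The closed-loop pole is at s = −105.4.

s = -105.4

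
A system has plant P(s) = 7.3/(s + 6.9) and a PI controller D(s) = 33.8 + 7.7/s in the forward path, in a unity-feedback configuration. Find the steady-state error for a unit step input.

The open loop D(s)P(s) has a pole at the origin (type 1), so the static position error constant is infinite and e_ss = 1/(1+∞) = 0.

0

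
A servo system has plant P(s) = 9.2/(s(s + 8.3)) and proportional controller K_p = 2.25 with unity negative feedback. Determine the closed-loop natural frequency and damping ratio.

The closed-loop denominator is s(s+8.3) + 2.25·9.2 = s² + 8.3s + 20.7.
Matching s² + 2ζω_n s + ω_n²: ω_n = √20.7 = 4.55 rad/s and 2ζω_n = 8.3, so ζ = 8.3/(2·4.55) = 0.912.

ω_n = 4.55 rad/s, ζ = 0.912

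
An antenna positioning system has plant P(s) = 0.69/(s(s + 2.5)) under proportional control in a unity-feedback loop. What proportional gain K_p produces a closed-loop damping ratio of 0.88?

K_p = 2.92

Closed-loop characteristic equation: s² + 2.5s + K_p·0.69 = 0.
So ω_n = √(0.69K_p) and 2ζω_n = 2.5, giving ζ = 2.5/(2√(0.69K_p)).
Setting ζ = 0.88: √(0.69K_p) = 2.5/(2·0.88) = 1.42, so K_p = 2.018/0.69 = 2.92.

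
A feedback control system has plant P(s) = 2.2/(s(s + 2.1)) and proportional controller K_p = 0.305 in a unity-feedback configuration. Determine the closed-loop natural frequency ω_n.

With unity feedback the closed-loop characteristic equation is s² + 2.1s + 0.305·2.2 = s² + 2.1s + 0.671 = 0.
Matching s² + 2ζω_n s + ω_n²: ω_n = √0.671 = 0.8191 rad/s and 2ζω_n = 2.1, so ζ = 2.1/(2·0.8191) = 1.28.

ω_n = 0.819 rad/s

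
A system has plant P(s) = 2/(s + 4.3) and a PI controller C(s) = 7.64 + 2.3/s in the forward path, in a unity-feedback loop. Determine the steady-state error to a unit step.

The open loop C(s)P(s) has a pole at the origin (type 1), so the static position error constant is infinite and e_ss = 1/(1+∞) = 0.

0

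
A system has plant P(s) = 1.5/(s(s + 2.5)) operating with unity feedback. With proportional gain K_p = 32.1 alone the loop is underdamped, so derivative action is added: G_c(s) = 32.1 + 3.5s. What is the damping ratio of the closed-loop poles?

Forward path: (32.1 + 3.5s)·1.5/(s(s+2.5)). The closed-loop characteristic equation is s² + (2.5 + 1.5·3.5)s + 1.5·32.1 = 0.
That is s² + 7.75s + 48.15 = 0, so ω_n = 6.939 rad/s and ζ = 7.75/(2·6.939) = 0.5584.

ζ = 0.558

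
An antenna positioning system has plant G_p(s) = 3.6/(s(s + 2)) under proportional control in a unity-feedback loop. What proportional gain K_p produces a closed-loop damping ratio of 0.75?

K_p = 0.494

Closed-loop characteristic equation: s² + 2s + K_p·3.6 = 0.
So ω_n = √(3.6K_p) and 2ζω_n = 2, giving ζ = 2/(2√(3.6K_p)).
Setting ζ = 0.75: √(3.6K_p) = 2/(2·0.75) = 1.333, so K_p = 1.778/3.6 = 0.494.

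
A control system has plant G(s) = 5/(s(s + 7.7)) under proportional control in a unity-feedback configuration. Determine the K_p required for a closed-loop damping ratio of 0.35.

Closed-loop characteristic equation: s² + 7.7s + K_p·5 = 0.
So ω_n = √(5K_p) and 2ζω_n = 7.7, giving ζ = 7.7/(2√(5K_p)).
Setting ζ = 0.35: √(5K_p) = 7.7/(2·0.35) = 11, so K_p = 121/5 = 24.2.

K_p = 24.2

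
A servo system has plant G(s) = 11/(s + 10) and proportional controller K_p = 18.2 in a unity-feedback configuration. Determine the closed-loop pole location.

s = -210.2

Closed-loop transfer function: T(s) = K_p·G(s)/(1 + K_p·G(s)) = 200.2/(s + 10 + 200.2) = 200.2/(s + 210.2).
The closed-loop pole is at s = −210.2.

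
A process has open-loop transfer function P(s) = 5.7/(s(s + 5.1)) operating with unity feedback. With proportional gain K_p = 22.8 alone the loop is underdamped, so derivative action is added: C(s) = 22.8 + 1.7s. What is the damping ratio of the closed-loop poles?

Forward path: (22.8 + 1.7s)·5.7/(s(s+5.1)). The closed-loop characteristic equation is s² + (5.1 + 5.7·1.7)s + 5.7·22.8 = 0.
That is s² + 14.79s + 130 = 0, so ω_n = 11.4 rad/s and ζ = 14.79/(2·11.4) = 0.6487.

ζ = 0.649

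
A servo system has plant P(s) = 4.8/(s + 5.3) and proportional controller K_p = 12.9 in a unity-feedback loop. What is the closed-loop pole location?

Closed-loop transfer function: T(s) = K_p·P(s)/(1 + K_p·P(s)) = 61.92/(s + 5.3 + 61.92) = 61.92/(s + 67.22).
The closed-loop pole is at s = −67.22.

s = -67.22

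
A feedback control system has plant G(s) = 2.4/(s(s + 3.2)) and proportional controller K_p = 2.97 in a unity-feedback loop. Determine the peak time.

T_p = 1.47 s

The closed-loop denominator s² + 3.2s + 7.128 gives ω_n = √7.128 = 2.67 and ζ = 3.2/(2ω_n) = 0.5993.
Damped frequency ω_d = ω_n√(1−ζ²) = 2.137 rad/s, so peak time T_p = π/ω_d = 1.47 s.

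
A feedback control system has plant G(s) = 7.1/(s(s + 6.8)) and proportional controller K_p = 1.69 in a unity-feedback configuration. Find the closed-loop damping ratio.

ζ = 0.982

With unity feedback the closed-loop characteristic equation is s² + 6.8s + 1.69·7.1 = s² + 6.8s + 12 = 0.
So ω_n² = 12 ⇒ ω_n = 3.464 rad/s, and ζ = 6.8/(2ω_n) = 0.982.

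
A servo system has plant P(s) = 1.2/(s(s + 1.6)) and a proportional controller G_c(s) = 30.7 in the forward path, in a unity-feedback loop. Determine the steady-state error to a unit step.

0

The open loop G_c(s)P(s) has a pole at the origin (type 1), so the static position error constant is infinite and e_ss = 1/(1+∞) = 0.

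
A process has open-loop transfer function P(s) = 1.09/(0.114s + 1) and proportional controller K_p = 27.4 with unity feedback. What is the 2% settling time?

T_s ≈ 0.0148 s

Closed loop: T(s) = K_p·P/(1+K_p·P) = 29.87/(0.114s + 1 + 29.87), with pole at s = −(1 + 29.87)/0.114 = −270.8.
τ = 1/270.8 = 0.003693 s, so 2% settling time ≈ 4τ = 0.0148 s.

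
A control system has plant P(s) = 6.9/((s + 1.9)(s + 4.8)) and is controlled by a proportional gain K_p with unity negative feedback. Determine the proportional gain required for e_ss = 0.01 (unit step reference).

K_p = 131

Steady-state error for a unit step on this type-0 loop is 1/(1 + K_p·P(0)).
P(0) = 0.7566. Require 1/(1 + K_p·0.7566) = 0.01, so 1 + 0.7566·K_p = 100.
K_p = (100 − 1)/0.7566 = 131.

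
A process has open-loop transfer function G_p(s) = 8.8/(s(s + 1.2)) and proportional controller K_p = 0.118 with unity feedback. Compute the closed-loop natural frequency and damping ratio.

ω_n = 1.02 rad/s, ζ = 0.589

1 + K_p·G_p(s) = 0 gives s² + 1.2s + 1.038 = 0.
Matching s² + 2ζω_n s + ω_n²: ω_n = √1.038 = 1.019 rad/s and 2ζω_n = 1.2, so ζ = 1.2/(2·1.019) = 0.589.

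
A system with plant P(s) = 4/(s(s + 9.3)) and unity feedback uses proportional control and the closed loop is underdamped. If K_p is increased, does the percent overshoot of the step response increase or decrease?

Characteristic equation s² + 9.3s + K_p·4 = 0: raising K_p raises ω_n while 2ζω_n = 9.3 is fixed, so ζ falls and overshoot grows.

increase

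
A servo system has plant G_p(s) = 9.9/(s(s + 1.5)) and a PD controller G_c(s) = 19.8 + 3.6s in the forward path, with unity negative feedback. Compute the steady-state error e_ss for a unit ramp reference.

0.00765

The loop has one pole at the origin (type 1). Velocity error constant K_v = lim_{s→0} s·G_c(s)G_p(s) = 19.8·9.9/1.5 = 130.7.
Steady-state error to a unit ramp: e_ss = 1/K_v = 0.00765.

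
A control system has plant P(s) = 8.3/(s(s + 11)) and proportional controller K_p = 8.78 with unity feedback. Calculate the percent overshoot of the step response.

Closed-loop characteristic equation: s² + 11s + 72.87 = 0, so ω_n = 8.537 rad/s and ζ = 11/(2·8.537) = 0.6443.
%OS = 100·exp(−πζ/√(1−ζ²)) = 100·exp(−π·0.6443/√0.5849) = 7.09%.

7.09%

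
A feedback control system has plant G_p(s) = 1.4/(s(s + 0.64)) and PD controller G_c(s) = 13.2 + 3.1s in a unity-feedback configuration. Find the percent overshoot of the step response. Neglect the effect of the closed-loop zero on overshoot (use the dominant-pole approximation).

10.7%

Forward path: (13.2 + 3.1s)·1.4/(s(s+0.64)). The closed-loop characteristic equation is s² + (0.64 + 1.4·3.1)s + 1.4·13.2 = 0.
That is s² + 4.98s + 18.48 = 0, so ω_n = 4.299 rad/s and ζ = 4.98/(2·4.299) = 0.5792.
%OS = 100·exp(−πζ/√(1−ζ²)) = 10.7%.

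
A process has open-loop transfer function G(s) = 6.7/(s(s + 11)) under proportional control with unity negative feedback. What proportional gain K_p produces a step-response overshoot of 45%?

K_p = 74.4

From %OS = 100·exp(−πζ/√(1−ζ²)) = 45%, ζ = −ln(0.45)/√(π²+ln²(0.45)) = 0.2463.
Characteristic equation s² + 11s + 6.7K_p = 0 gives ζ = 11/(2√(6.7K_p)).
Setting ζ = 0.2463: √(6.7K_p) = 11/(2·0.2463) = 22.33, so K_p = 498.5/6.7 = 74.4.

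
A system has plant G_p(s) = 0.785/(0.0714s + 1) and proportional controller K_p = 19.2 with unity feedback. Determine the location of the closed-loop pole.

Closed loop: T(s) = K_p·G_p/(1+K_p·G_p) = 15.07/(0.0714s + 1 + 15.07), with pole at s = −(1 + 15.07)/0.0714 = −225.1.

s = -225.1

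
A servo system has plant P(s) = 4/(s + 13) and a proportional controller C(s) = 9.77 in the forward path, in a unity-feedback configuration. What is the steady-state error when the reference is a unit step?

The loop is type 0. Static position error constant K_pos = C(0)·P(0) = 9.77·0.3077 = 3.006.
Steady-state error to a unit step: e_ss = 1/(1+K_pos) = 1/4.006 = 0.25.

0.25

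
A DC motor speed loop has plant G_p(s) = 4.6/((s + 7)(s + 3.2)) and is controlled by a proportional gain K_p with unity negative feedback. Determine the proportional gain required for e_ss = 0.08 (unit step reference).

K_p = 56

For a type-0 loop with proportional control, e_ss = 1/(1 + K_p·G_p(0)).
G_p(0) = 0.2054. Require 1/(1 + K_p·0.2054) = 0.08, so 1 + 0.2054·K_p = 12.5.
K_p = (12.5 − 1)/0.2054 = 56.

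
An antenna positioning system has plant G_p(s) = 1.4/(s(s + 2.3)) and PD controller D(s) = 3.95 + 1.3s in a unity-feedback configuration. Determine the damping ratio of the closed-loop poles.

Forward path: (3.95 + 1.3s)·1.4/(s(s+2.3)). The closed-loop characteristic equation is s² + (2.3 + 1.4·1.3)s + 1.4·3.95 = 0.
That is s² + 4.12s + 5.53 = 0, so ω_n = 2.352 rad/s and ζ = 4.12/(2·2.352) = 0.876.

ζ = 0.876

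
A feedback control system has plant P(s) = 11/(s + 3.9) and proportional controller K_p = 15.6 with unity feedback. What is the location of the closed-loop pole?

Closed-loop transfer function: T(s) = K_p·P(s)/(1 + K_p·P(s)) = 171.6/(s + 3.9 + 171.6) = 171.6/(s + 175.5).
The closed-loop pole is at s = −175.5.

s = -175.5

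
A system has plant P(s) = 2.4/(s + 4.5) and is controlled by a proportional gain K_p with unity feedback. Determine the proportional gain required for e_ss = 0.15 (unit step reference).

Steady-state error for a unit step on this type-0 loop is 1/(1 + K_p·P(0)).
P(0) = 0.5333. Require 1/(1 + K_p·0.5333) = 0.15, so 1 + 0.5333·K_p = 6.667.
K_p = (6.667 − 1)/0.5333 = 10.6.

K_p = 10.6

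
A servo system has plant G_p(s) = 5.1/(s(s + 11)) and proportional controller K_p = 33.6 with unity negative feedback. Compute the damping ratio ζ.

The closed-loop denominator is s(s+11) + 33.6·5.1 = s² + 11s + 171.4.
Matching s² + 2ζω_n s + ω_n²: ω_n = √171.4 = 13.09 rad/s and 2ζω_n = 11, so ζ = 11/(2·13.09) = 0.42.

ζ = 0.42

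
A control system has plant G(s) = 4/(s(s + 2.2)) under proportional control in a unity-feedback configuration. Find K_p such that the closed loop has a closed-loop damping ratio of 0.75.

K_p = 0.538

Closed-loop characteristic equation: s² + 2.2s + K_p·4 = 0.
So ω_n = √(4K_p) and 2ζω_n = 2.2, giving ζ = 2.2/(2√(4K_p)).
Setting ζ = 0.75: √(4K_p) = 2.2/(2·0.75) = 1.467, so K_p = 2.151/4 = 0.538.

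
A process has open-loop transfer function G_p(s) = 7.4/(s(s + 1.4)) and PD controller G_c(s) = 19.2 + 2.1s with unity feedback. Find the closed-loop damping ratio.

Forward path: (19.2 + 2.1s)·7.4/(s(s+1.4)). The closed-loop characteristic equation is s² + (1.4 + 7.4·2.1)s + 7.4·19.2 = 0.
That is s² + 16.94s + 142.1 = 0, so ω_n = 11.92 rad/s and ζ = 16.94/(2·11.92) = 0.7106.

ζ = 0.711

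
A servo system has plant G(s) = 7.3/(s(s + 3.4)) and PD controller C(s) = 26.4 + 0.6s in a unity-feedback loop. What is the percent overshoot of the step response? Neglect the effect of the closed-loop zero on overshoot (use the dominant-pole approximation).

40%

Forward path: (26.4 + 0.6s)·7.3/(s(s+3.4)). The closed-loop characteristic equation is s² + (3.4 + 7.3·0.6)s + 7.3·26.4 = 0.
That is s² + 7.78s + 192.7 = 0, so ω_n = 13.88 rad/s and ζ = 7.78/(2·13.88) = 0.2802.
%OS = 100·exp(−πζ/√(1−ζ²)) = 40%.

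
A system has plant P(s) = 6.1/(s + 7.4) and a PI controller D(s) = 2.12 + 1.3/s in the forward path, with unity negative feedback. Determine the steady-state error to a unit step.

The open loop D(s)P(s) has a pole at the origin (type 1), so the static position error constant is infinite and e_ss = 1/(1+∞) = 0.

0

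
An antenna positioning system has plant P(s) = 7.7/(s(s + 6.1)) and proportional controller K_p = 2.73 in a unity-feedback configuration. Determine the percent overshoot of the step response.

6.09%

The closed-loop denominator s² + 6.1s + 21.02 gives ω_n = √21.02 = 4.585 and ζ = 6.1/(2ω_n) = 0.6652.
%OS = 100·exp(−πζ/√(1−ζ²)) = 100·exp(−π·0.6652/√0.5575) = 6.09%.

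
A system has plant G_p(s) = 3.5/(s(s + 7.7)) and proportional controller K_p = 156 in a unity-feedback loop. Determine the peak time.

From 1 + K_pG_p(s) = 0: s² + 7.7s + 546 = 0 ⇒ ω_n = 23.37, ζ = 0.1648.
Damped frequency ω_d = ω_n√(1−ζ²) = 23.05 rad/s, so peak time T_p = π/ω_d = 0.136 s.

T_p = 0.136 s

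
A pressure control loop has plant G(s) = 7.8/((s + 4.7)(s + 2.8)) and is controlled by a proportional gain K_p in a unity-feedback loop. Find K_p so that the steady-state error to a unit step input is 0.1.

Steady-state error for a unit step on this type-0 loop is 1/(1 + K_p·G(0)).
G(0) = 0.5927. Require 1/(1 + K_p·0.5927) = 0.1, so 1 + 0.5927·K_p = 10.
K_p = (10 − 1)/0.5927 = 15.2.

K_p = 15.2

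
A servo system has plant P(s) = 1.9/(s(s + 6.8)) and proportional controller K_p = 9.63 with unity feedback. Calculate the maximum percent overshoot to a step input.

From 1 + K_pP(s) = 0: s² + 6.8s + 18.3 = 0 ⇒ ω_n = 4.277, ζ = 0.7949.
%OS = 100·exp(−πζ/√(1−ζ²)) = 100·exp(−π·0.7949/√0.3682) = 1.63%.

1.63%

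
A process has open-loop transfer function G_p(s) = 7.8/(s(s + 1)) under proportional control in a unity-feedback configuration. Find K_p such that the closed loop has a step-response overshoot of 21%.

From %OS = 100·exp(−πζ/√(1−ζ²)) = 21%, ζ = −ln(0.21)/√(π²+ln²(0.21)) = 0.4449.
Characteristic equation s² + 1s + 7.8K_p = 0 gives ζ = 1/(2√(7.8K_p)).
Setting ζ = 0.4449: √(7.8K_p) = 1/(2·0.4449) = 1.124, so K_p = 1.263/7.8 = 0.162.

K_p = 0.162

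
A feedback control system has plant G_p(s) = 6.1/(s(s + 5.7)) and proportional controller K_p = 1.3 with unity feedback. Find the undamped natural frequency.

ω_n = 2.82 rad/s

1 + K_p·G_p(s) = 0 gives s² + 5.7s + 7.93 = 0.
So ω_n² = 7.93 ⇒ ω_n = 2.816 rad/s, and ζ = 5.7/(2ω_n) = 1.01.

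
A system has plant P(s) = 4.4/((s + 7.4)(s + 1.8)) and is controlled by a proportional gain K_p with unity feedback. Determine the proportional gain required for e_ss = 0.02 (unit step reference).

The loop is type 0, so e_ss(step) = 1/(1 + K_pos) with K_pos = K_p·P(0).
P(0) = 0.3303. Require 1/(1 + K_p·0.3303) = 0.02, so 1 + 0.3303·K_p = 50.
K_p = (50 − 1)/0.3303 = 148.

K_p = 148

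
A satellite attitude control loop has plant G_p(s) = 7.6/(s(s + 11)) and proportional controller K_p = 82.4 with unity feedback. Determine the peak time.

T_p = 0.129 s

The closed-loop denominator s² + 11s + 626.2 gives ω_n = √626.2 = 25.02 and ζ = 11/(2ω_n) = 0.2198.
Damped frequency ω_d = ω_n√(1−ζ²) = 24.41 rad/s, so peak time T_p = π/ω_d = 0.129 s.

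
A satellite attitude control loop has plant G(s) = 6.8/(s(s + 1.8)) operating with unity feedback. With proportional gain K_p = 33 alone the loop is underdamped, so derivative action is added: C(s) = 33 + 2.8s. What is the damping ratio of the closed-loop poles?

Forward path: (33 + 2.8s)·6.8/(s(s+1.8)). The closed-loop characteristic equation is s² + (1.8 + 6.8·2.8)s + 6.8·33 = 0.
That is s² + 20.84s + 224.4 = 0, so ω_n = 14.98 rad/s and ζ = 20.84/(2·14.98) = 0.6956.

ζ = 0.696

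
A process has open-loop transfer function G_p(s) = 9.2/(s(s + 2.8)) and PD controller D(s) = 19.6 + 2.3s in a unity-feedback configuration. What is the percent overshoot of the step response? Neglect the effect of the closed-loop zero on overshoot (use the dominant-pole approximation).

Forward path: (19.6 + 2.3s)·9.2/(s(s+2.8)). The closed-loop characteristic equation is s² + (2.8 + 9.2·2.3)s + 9.2·19.6 = 0.
That is s² + 23.96s + 180.3 = 0, so ω_n = 13.43 rad/s and ζ = 23.96/(2·13.43) = 0.8921.
%OS = 100·exp(−πζ/√(1−ζ²)) = 0.202%.

0.202%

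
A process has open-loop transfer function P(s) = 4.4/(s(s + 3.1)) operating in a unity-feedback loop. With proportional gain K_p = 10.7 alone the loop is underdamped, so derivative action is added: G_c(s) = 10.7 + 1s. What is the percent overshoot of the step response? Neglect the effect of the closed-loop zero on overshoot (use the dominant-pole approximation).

Forward path: (10.7 + 1s)·4.4/(s(s+3.1)). The closed-loop characteristic equation is s² + (3.1 + 4.4·1)s + 4.4·10.7 = 0.
That is s² + 7.5s + 47.08 = 0, so ω_n = 6.861 rad/s and ζ = 7.5/(2·6.861) = 0.5465.
%OS = 100·exp(−πζ/√(1−ζ²)) = 12.9%.

12.9%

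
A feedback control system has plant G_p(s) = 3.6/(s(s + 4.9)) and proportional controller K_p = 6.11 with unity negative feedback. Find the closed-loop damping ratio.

ζ = 0.522

The closed-loop denominator is s(s+4.9) + 6.11·3.6 = s² + 4.9s + 22.
Matching s² + 2ζω_n s + ω_n²: ω_n = √22 = 4.69 rad/s and 2ζω_n = 4.9, so ζ = 4.9/(2·4.69) = 0.522.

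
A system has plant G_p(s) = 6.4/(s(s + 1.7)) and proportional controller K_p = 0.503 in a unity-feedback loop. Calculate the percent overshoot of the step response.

Closed-loop characteristic equation: s² + 1.7s + 3.219 = 0, so ω_n = 1.794 rad/s and ζ = 1.7/(2·1.794) = 0.4737.
%OS = 100·exp(−πζ/√(1−ζ²)) = 100·exp(−π·0.4737/√0.7756) = 18.5%.

18.5%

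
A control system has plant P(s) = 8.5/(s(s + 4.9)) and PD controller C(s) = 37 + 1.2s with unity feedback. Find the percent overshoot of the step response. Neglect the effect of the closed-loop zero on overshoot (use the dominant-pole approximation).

Forward path: (37 + 1.2s)·8.5/(s(s+4.9)). The closed-loop characteristic equation is s² + (4.9 + 8.5·1.2)s + 8.5·37 = 0.
That is s² + 15.1s + 314.5 = 0, so ω_n = 17.73 rad/s and ζ = 15.1/(2·17.73) = 0.4257.
%OS = 100·exp(−πζ/√(1−ζ²)) = 22.8%.

22.8%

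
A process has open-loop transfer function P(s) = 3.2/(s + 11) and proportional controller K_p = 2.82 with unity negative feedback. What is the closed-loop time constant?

τ = 0.0499 s

Closed-loop transfer function: T(s) = K_p·P(s)/(1 + K_p·P(s)) = 9.024/(s + 11 + 9.024) = 9.024/(s + 20.02).
Time constant τ = 1/20.02 = 0.0499 s.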